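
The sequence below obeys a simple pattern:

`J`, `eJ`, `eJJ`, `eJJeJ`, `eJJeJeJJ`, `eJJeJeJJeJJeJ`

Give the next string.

From term 3 onward, concatenate the last term with the second-to-last: eJ·J = eJJ, eJJ·eJ = eJJeJ, …
The next term joins eJJeJeJJeJJeJ and eJJeJeJJ.

eJJeJeJJeJJeJeJJeJeJJ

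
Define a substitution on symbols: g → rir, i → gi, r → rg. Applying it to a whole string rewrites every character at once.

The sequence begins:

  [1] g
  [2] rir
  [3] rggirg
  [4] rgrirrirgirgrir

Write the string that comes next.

rgrirrggirgrggirgrirgirgrirrggirg

Replace each of the 15 characters of rgrirrirgirgrir in place — rg rir rg gi rg rg gi rg rir gi rg rir rg gi rg — and concatenate.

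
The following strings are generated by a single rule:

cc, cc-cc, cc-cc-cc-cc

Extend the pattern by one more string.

cc-cc-cc-cc-cc-cc-cc-cc

Every step duplicates the string with '-' between the halves.
So the next term is two copies of cc-cc-cc-cc with '-' between the halves.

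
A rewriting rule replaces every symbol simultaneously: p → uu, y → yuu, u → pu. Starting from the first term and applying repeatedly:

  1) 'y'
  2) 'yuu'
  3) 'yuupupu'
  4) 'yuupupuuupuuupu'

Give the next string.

Replace each of the 15 characters of yuupupuuupuuupu in place — yuu pu pu uu pu uu pu pu pu uu pu pu pu uu pu — and concatenate.

yuupupuuupuuupupupuuupupupuuupu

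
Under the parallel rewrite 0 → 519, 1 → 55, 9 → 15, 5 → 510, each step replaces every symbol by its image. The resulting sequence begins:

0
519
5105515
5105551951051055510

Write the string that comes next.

Replace each of the 19 characters of 5105551951051055510 in place — 510 55 519 510 510 510 55 15 510 55 519 510 55 519 510 510 510 55 519 — and concatenate.

510555195105105105515510555195105551951051051055519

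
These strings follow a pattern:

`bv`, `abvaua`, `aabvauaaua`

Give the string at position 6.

s(k+1) = a·s(k)·aua, so each term gains a as a prefix and aua as a suffix.
From aabvauaaua, 3 further steps: aabvauaaua → aaabvauaauaaua → aaaabvauaauaauaaua → (answer).

aaaaabvauaauaauaauaaua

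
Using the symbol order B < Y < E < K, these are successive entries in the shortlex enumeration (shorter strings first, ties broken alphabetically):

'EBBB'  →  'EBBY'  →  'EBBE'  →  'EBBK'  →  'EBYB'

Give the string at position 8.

Continuing the enumeration 3 steps past EBYB: EBYB → EBYY → EBYE → (answer).

EBYK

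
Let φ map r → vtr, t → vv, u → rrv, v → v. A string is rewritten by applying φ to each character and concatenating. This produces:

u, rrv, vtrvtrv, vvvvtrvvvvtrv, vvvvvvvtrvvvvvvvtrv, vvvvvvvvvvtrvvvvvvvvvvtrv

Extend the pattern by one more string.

vvvvvvvvvvvvvtrvvvvvvvvvvvvvtrv

Replace each of the 25 characters of vvvvvvvvvvtrvvvvvvvvvvtrv in place — v v v v v v v v v v vv vtr v v v v v v v v v v vv vtr v — and concatenate.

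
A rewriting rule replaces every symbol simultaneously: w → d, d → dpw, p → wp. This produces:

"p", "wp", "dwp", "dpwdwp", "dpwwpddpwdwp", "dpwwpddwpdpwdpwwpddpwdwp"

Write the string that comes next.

φ(dpwwpddwpdpwdpwwpddpwdwp) expands symbol-by-symbol to dpw wp d d wp dpw dpw d wp dpw wp d dpw wp d d wp dpw dpw wp d dpw d wp; joining the 24 pieces gives the next term.

dpwwpddwpdpwdpwdwpdpwwpddpwwpddwpdpwdpwwpddpwdwp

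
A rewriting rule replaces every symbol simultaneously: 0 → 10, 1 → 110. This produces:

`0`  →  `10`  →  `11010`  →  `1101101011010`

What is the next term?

Applying the rule to each of the 13 symbols of 1101101011010 gives the pieces 110 110 10 110 110 10 110 10 110 110 10 110 10, which concatenate to the answer.

1101101011011010110101101101011010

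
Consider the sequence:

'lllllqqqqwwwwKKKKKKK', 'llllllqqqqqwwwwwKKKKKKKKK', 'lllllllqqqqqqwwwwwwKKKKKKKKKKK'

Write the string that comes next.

llllllllqqqqqqqwwwwwwwKKKKKKKKKKKKK

Term n consists of n+2 l's, followed by n+1 q's, followed by n+1 w's, followed by 2n+1 K's, where the shown terms are n = 3, 4, 5.
At n = 6 the blocks have lengths 8, 7, 7, 13.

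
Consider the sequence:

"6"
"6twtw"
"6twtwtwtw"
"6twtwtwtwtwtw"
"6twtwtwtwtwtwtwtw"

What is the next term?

The strings grow by a fixed suffix twtw each time.
One more step from 6twtwtwtwtwtwtwtw gives the answer.

6twtwtwtwtwtwtwtwtwtw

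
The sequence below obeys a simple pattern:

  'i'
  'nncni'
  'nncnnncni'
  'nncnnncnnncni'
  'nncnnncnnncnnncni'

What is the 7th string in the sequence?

nncnnncnnncnnncnnncnnncni

Every step adds nncn at the front: s(k+1) = nncn·s(k).
From nncnnncnnncnnncni, 2 further steps: nncnnncnnncnnncni → nncnnncnnncnnncnnncni → (answer).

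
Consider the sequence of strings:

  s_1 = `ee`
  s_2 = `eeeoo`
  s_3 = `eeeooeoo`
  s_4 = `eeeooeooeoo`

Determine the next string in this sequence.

Every step adds eoo to the end: s(k+1) = s(k)·eoo.
One more step from eeeooeooeoo gives the answer.

eeeooeooeooeoo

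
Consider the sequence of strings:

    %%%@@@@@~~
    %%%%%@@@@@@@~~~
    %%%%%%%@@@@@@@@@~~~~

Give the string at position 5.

%%%%%%%%%%%@@@@@@@@@@@@@~~~~~~

Each string has the form %^{2n-1} @^{2n+1} ~^{n}, where the shown terms are n = 2, 3, 4.
Setting n = 6 gives 11, 13, 6 characters in each block.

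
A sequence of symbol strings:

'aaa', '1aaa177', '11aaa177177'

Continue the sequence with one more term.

111aaa177177177

Each term wraps the previous one in 1 on the left and 177 on the right.
So the next term is 1·11aaa177177·177.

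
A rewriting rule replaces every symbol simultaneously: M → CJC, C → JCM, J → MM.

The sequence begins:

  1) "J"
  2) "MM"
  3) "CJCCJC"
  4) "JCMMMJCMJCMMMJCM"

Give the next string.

MMJCMCJCCJCCJCMMJCMCJCMMJCMCJCCJCCJCMMJCMCJC

Applying the rule to each of the 16 symbols of JCMMMJCMJCMMMJCM gives the pieces MM JCM CJC CJC CJC MM JCM CJC MM JCM CJC CJC CJC MM JCM CJC, which concatenate to the answer.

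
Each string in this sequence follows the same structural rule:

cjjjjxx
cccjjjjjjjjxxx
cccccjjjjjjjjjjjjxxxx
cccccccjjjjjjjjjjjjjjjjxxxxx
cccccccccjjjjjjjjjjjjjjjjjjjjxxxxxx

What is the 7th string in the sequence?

Reading off run lengths: c runs 1, 3, 5, 7, 9; j runs 4, 8, 12, 16, 20; x runs 2, 3, 4, 5, 6 — each is linear in n (n = 1, 2, …).
For term 7, n = 7, so the run lengths are 13, 28, 8.

cccccccccccccjjjjjjjjjjjjjjjjjjjjjjjjjjjjxxxxxxxx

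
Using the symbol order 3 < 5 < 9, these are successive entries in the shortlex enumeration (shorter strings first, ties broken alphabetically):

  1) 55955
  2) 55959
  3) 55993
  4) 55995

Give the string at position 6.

59333

Stepping forward 2 times from 55995: 55995 → 55999, then the target.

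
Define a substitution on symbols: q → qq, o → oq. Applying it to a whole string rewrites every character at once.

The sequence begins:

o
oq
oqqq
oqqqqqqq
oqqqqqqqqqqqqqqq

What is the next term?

Replace each of the 16 characters of oqqqqqqqqqqqqqqq in place — oq qq qq qq qq qq qq qq qq qq qq qq qq qq qq qq — and concatenate.

oqqqqqqqqqqqqqqqqqqqqqqqqqqqqqqq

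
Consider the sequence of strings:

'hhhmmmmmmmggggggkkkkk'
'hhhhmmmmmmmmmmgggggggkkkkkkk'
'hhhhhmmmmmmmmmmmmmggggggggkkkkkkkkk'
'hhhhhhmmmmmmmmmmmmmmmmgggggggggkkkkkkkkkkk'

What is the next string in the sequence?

Reading off run lengths: h runs 3, 4, 5, 6; m runs 7, 10, 13, 16; g runs 6, 7, 8, 9; k runs 5, 7, 9, 11 — each is linear in n, where the shown terms are n = 3, 4, 5, 6.
For the next term, n = 7, so the run lengths are 7, 19, 10, 13.

hhhhhhhmmmmmmmmmmmmmmmmmmmggggggggggkkkkkkkkkkkkk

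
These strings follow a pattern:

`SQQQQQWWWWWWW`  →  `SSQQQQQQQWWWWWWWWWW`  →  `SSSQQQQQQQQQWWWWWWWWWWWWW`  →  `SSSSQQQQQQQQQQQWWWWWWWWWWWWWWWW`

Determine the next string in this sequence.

Term n consists of n-1 S's, followed by 2n+1 Q's, followed by 3n+1 W's, where the shown terms are n = 2, 3, 4, 5.
At n = 6 the blocks have lengths 5, 13, 19.

SSSSSQQQQQQQQQQQQQWWWWWWWWWWWWWWWWWWW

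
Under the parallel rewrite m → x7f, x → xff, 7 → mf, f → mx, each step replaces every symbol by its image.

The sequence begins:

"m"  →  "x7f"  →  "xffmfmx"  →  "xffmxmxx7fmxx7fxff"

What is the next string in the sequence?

Applying the rule to each of the 18 symbols of xffmxmxx7fmxx7fxff gives the pieces xff mx mx x7f xff x7f xff xff mf mx x7f xff xff mf mx xff mx mx, which concatenate to the answer.

xffmxmxx7fxffx7fxffxffmfmxx7fxffxffmfmxxffmxmx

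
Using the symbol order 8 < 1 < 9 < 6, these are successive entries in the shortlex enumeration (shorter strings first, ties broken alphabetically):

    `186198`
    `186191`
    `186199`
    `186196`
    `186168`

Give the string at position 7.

Advancing 2 positions from 186168 through 186168 → 186161 reaches term 7.

186169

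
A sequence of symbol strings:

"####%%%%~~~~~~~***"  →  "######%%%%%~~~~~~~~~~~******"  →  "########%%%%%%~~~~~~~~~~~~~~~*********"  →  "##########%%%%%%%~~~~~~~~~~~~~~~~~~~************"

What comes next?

############%%%%%%%%~~~~~~~~~~~~~~~~~~~~~~~***************

Each string has the form #^{2n+2} %^{n+3} ~^{4n+3} *^{3n} (n = 1, 2, …).
Setting n = 5 gives 12, 8, 23, 15 characters in each block.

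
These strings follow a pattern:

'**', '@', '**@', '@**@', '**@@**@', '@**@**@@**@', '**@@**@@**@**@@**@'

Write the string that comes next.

This is a Fibonacci-style word recurrence s(k) = s(k−2)·s(k−1): e.g. **·@ = **@.
Continuing: @**@**@@**@ · **@@**@@**@**@@**@ gives term 8.

@**@**@@**@**@@**@@**@**@@**@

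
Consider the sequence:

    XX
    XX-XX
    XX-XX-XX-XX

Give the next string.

XX-XX-XX-XX-XX-XX-XX-XX

Each string is two copies of the previous one joined by '-'.
So the next term is two copies of XX-XX-XX-XX with '-' between the halves.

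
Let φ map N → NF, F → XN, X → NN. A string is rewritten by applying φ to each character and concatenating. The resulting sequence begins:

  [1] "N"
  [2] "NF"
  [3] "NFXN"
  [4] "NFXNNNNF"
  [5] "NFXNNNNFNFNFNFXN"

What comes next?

Rewriting the 16 symbols of NFXNNNNFNFNFNFXN one by one yields NF XN NN NF NF NF NF XN NF XN NF XN NF XN NN NF; concatenated:

NFXNNNNFNFNFNFXNNFXNNFXNNFXNNNNF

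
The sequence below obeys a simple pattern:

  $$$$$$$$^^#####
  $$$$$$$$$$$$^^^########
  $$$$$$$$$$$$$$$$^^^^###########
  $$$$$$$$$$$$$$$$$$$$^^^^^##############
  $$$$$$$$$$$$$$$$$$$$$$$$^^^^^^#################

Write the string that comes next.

$$$$$$$$$$$$$$$$$$$$$$$$$$$$^^^^^^^####################

Term n consists of 4n $'s, followed by n ^'s, followed by 3n-1 #'s, where the shown terms are n = 2, 3, 4, 5, 6.
At n = 7 the blocks have lengths 28, 7, 20.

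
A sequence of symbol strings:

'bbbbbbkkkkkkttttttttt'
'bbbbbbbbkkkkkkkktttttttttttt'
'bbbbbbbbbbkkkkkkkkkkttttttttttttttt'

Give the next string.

Term n consists of 2n b's, followed by 2n k's, followed by 3n t's, where the shown terms are n = 3, 4, 5.
For the next term, n = 6, so the run lengths are 12, 12, 18.

bbbbbbbbbbbbkkkkkkkkkkkktttttttttttttttttt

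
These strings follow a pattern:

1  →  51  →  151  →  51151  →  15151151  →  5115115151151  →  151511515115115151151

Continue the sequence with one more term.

From term 3 onward, concatenate the second-to-last term with the last: 1·51 = 151, 51·151 = 51151, …
So term 8 is 5115115151151·151511515115115151151.

5115115151151151511515115115151151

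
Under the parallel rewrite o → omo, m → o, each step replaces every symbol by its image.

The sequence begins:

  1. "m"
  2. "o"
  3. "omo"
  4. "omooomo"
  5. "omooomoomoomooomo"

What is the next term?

omooomoomoomooomoomooomoomooomoomoomooomo

Applying the rule to each of the 17 symbols of omooomoomoomooomo gives the pieces omo o omo omo omo o omo omo o omo omo o omo omo omo o omo, which concatenate to the answer.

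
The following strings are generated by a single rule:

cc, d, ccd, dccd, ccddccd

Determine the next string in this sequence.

From term 3 onward, concatenate the second-to-last term with the last: cc·d = ccd, d·ccd = dccd, …
So term 6 is dccd·ccddccd.

dccdccddccd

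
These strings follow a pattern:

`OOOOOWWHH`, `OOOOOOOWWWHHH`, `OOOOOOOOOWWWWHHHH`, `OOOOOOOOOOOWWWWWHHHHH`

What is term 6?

Each string has the form O^{2n+1} W^{n} H^{n}, where the shown terms are n = 2, 3, 4, 5.
Setting n = 7 gives 15, 7, 7 characters in each block.

OOOOOOOOOOOOOOOWWWWWWWHHHHHHH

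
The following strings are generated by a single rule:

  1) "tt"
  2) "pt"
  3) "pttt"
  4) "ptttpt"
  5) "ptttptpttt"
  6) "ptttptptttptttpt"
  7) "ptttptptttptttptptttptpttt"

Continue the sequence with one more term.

Each term (from the third on) is the previous term followed by the one before it: term 3 = pt·tt = pttt.
Continuing: ptttptptttptttptptttptpttt · ptttptptttptttpt gives term 8.

ptttptptttptttptptttptptttptttptptttptttpt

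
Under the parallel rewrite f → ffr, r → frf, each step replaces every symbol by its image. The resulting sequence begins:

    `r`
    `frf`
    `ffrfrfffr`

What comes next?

ffrffrfrfffrfrfffrffrffrfrf

Apply φ to ffrfrfffr symbol by symbol: f→ffr, f→ffr, r→frf, f→ffr, r→frf, f→ffr, f→ffr, f→ffr, r→frf; joined: ffr ffr frf ffr frf ffr ffr ffr frf.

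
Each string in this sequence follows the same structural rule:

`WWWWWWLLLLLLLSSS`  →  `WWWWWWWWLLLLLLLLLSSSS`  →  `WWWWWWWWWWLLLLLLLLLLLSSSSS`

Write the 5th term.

WWWWWWWWWWWWWWLLLLLLLLLLLLLLLSSSSSSS

Term n consists of 2n W's, followed by 2n+1 L's, followed by n S's, where the shown terms are n = 3, 4, 5.
For term 5, n = 7, so the run lengths are 14, 15, 7.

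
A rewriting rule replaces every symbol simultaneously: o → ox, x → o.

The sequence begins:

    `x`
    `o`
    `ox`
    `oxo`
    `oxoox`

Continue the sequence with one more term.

Rewriting each symbol of oxoox: o→ox, x→o, o→ox, o→ox, x→o, which concatenates to ox o ox ox o.

oxooxoxo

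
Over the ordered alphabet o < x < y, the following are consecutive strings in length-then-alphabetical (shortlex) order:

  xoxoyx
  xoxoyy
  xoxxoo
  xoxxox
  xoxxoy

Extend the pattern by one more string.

xoxxxo

The successor of xoxxoy increments the rightmost position that isn't already y and resets every position after it to o.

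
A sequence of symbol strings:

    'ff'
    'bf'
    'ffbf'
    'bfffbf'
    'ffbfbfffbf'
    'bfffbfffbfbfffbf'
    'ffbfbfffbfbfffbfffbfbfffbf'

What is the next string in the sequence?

From term 3 onward, concatenate the second-to-last term with the last: ff·bf = ffbf, bf·ffbf = bfffbf, …
So term 8 is bfffbfffbfbfffbf·ffbfbfffbfbfffbfffbfbfffbf.

bfffbfffbfbfffbfffbfbfffbfbfffbfffbfbfffbf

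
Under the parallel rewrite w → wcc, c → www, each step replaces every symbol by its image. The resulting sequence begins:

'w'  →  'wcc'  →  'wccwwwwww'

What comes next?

wccwwwwwwwccwccwccwccwccwcc

Apply φ to wccwwwwww symbol by symbol: w→wcc, c→www, c→www, w→wcc, w→wcc, w→wcc, w→wcc, w→wcc, w→wcc; joined: wcc www www wcc wcc wcc wcc wcc wcc.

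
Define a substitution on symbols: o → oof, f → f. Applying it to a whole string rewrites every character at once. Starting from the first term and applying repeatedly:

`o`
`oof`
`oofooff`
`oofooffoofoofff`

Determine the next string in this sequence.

oofooffoofoofffoofooffoofooffff

Replace each of the 15 characters of oofooffoofoofff in place — oof oof f oof oof f f oof oof f oof oof f f f — and concatenate.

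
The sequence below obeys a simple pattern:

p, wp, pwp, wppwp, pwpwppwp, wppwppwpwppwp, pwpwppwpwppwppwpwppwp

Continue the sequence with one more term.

wppwppwpwppwppwpwppwpwppwppwpwppwp

This is a Fibonacci-style word recurrence s(k) = s(k−2)·s(k−1): e.g. p·wp = pwp.
The next term joins wppwppwpwppwp and pwpwppwpwppwppwpwppwp.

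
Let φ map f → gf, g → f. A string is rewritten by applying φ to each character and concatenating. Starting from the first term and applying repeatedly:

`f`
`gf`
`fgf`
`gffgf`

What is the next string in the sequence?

Expanding gffgf: g→f, f→gf, f→gf, g→f, f→gf. Concatenated: f gf gf f gf.

fgfgffgf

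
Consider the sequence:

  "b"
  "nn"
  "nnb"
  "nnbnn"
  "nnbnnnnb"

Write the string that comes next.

Each term (from the third on) is the previous term followed by the one before it: term 3 = nn·b = nnb.
So term 6 is nnbnnnnb·nnbnn.

nnbnnnnbnnbnn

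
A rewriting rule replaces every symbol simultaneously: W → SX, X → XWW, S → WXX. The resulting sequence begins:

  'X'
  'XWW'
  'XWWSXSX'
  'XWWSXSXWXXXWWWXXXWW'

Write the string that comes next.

XWWSXSXWXXXWWWXXXWWSXXWWXWWXWWSXSXSXXWWXWWXWWSXSX

Replace each of the 19 characters of XWWSXSXWXXXWWWXXXWW in place — XWW SX SX WXX XWW WXX XWW SX XWW XWW XWW SX SX SX XWW XWW XWW SX SX — and concatenate.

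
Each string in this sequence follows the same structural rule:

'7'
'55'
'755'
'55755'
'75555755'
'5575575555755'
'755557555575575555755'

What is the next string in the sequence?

5575575555755755557555575575555755

From term 3 onward, concatenate the second-to-last term with the last: 7·55 = 755, 55·755 = 55755, …
Continuing: 5575575555755 · 755557555575575555755 gives term 8.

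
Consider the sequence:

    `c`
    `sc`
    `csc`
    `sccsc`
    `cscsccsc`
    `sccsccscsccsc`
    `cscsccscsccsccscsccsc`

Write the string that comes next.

This is a Fibonacci-style word recurrence s(k) = s(k−2)·s(k−1): e.g. c·sc = csc.
So term 8 is sccsccscsccsc·cscsccscsccsccscsccsc.

sccsccscsccsccscsccscsccsccscsccsc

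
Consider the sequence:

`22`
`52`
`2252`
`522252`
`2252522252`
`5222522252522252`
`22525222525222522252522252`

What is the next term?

522252225252225222525222525222522252522252

From term 3 onward, concatenate the second-to-last term with the last: 22·52 = 2252, 52·2252 = 522252, …
So term 8 is 5222522252522252·22525222525222522252522252.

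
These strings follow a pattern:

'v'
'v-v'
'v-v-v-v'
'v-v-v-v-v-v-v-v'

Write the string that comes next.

s(k+1) = s(k)·-·s(k) — each term doubles the last with '-' between the halves.
Doubling v-v-v-v-v-v-v-v with '-' between the halves:

v-v-v-v-v-v-v-v-v-v-v-v-v-v-v-v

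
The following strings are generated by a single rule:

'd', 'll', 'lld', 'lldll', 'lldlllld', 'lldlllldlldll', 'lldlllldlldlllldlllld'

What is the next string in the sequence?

From term 3 onward, concatenate the last term with the second-to-last: ll·d = lld, lld·ll = lldll, …
Continuing: lldlllldlldlllldlllld · lldlllldlldll gives term 8.

lldlllldlldlllldlllldlldlllldlldll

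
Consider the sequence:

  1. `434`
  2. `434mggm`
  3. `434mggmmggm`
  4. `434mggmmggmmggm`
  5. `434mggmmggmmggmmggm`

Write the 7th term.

Each term is the previous one with mggm appended.
From 434mggmmggmmggmmggm, 2 further steps: 434mggmmggmmggmmggm → 434mggmmggmmggmmggmmggm → (answer).

434mggmmggmmggmmggmmggmmggm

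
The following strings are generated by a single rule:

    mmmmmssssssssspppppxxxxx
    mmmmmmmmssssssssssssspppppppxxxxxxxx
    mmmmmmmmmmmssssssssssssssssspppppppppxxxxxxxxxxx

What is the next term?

mmmmmmmmmmmmmmssssssssssssssssssssspppppppppppxxxxxxxxxxxxxx

The n-th term is 3n-1 m's then 4n+1 s's then 2n+1 p's then 3n-1 x's, where the shown terms are n = 2, 3, 4.
At n = 5 the blocks have lengths 14, 21, 11, 14.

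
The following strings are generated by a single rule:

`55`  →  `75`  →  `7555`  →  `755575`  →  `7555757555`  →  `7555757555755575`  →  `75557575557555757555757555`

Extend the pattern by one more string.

755575755575557575557575557555757555755575

Each term (from the third on) is the previous term followed by the one before it: term 3 = 75·55 = 7555.
So term 8 is 75557575557555757555757555·7555757555755575.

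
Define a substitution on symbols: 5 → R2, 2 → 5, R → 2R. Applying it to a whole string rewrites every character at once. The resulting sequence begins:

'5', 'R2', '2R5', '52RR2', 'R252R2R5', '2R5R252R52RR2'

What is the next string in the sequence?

52RR22R5R252RR252R2R5

Replace each of the 13 characters of 2R5R252R52RR2 in place — 5 2R R2 2R 5 R2 5 2R R2 5 2R 2R 5 — and concatenate.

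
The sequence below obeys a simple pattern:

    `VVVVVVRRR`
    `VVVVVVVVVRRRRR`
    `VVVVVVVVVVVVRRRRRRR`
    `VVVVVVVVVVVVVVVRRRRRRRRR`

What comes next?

VVVVVVVVVVVVVVVVVVRRRRRRRRRRR

The n-th term is 3n V's then 2n-1 R's, where the shown terms are n = 2, 3, 4, 5.
Setting n = 6 gives 18, 11 characters in each block.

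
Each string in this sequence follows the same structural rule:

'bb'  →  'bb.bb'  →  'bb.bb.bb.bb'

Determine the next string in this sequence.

s(k+1) = s(k)·.·s(k) — each term doubles the last with '.' between the halves.
Doubling bb.bb.bb.bb with '.' between the halves:

bb.bb.bb.bb.bb.bb.bb.bb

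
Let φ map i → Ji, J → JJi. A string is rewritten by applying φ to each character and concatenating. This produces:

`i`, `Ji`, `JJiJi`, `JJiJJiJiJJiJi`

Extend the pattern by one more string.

Rewriting the 13 symbols of JJiJJiJiJJiJi one by one yields JJi JJi Ji JJi JJi Ji JJi Ji JJi JJi Ji JJi Ji; concatenated:

JJiJJiJiJJiJJiJiJJiJiJJiJJiJiJJiJi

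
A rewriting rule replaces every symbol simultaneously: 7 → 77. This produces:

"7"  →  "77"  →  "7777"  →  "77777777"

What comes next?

Apply φ to 77777777 symbol by symbol: 7→77, 7→77, 7→77, 7→77, 7→77, 7→77, 7→77, 7→77; joined: 77 77 77 77 77 77 77 77.

7777777777777777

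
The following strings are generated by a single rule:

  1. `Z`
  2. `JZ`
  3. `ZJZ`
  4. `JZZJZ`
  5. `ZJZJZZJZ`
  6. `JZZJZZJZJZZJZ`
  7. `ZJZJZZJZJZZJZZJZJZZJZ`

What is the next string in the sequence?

Each term (from the third on) is the two preceding terms concatenated in order: term 3 = Z·JZ = ZJZ.
So term 8 is JZZJZZJZJZZJZ·ZJZJZZJZJZZJZZJZJZZJZ.

JZZJZZJZJZZJZZJZJZZJZJZZJZZJZJZZJZ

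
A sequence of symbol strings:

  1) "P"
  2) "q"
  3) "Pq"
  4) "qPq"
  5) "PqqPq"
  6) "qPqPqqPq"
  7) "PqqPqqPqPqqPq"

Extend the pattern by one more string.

Each term (from the third on) is the two preceding terms concatenated in order: term 3 = P·q = Pq.
The next term joins qPqPqqPq and PqqPqqPqPqqPq.

qPqPqqPqPqqPqqPqPqqPq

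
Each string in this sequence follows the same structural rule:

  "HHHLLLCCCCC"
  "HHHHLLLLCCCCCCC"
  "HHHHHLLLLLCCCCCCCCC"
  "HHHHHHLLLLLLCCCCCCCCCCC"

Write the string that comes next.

HHHHHHHLLLLLLLCCCCCCCCCCCCC

Reading off run lengths: H runs 3, 4, 5, 6; L runs 3, 4, 5, 6; C runs 5, 7, 9, 11 — each is linear in n, where the shown terms are n = 3, 4, 5, 6.
At n = 7 the blocks have lengths 7, 7, 13.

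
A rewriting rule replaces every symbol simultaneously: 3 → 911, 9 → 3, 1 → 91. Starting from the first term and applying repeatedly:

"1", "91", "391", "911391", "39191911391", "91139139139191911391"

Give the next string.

Replace each of the 20 characters of 91139139139191911391 in place — 3 91 91 911 3 91 911 3 91 911 3 91 3 91 3 91 91 911 3 91 — and concatenate.

3919191139191139191139139139191911391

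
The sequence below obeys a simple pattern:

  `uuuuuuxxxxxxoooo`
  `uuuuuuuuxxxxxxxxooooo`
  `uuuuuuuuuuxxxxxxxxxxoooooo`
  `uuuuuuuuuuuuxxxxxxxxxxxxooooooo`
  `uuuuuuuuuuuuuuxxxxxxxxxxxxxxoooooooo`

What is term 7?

uuuuuuuuuuuuuuuuuuxxxxxxxxxxxxxxxxxxoooooooooo

Each string has the form u^{2n} x^{2n} o^{n+1}, where the shown terms are n = 3, 4, 5, 6, 7.
For term 7, n = 9, so the run lengths are 18, 18, 10.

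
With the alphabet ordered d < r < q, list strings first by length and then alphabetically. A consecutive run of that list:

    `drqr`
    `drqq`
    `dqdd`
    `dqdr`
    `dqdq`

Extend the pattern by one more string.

The successor of dqdq increments the rightmost position that isn't already q and resets every position after it to d.

dqrd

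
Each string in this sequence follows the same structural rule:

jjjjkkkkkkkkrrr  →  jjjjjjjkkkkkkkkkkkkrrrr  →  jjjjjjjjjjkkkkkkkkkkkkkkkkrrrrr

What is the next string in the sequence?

Term n consists of 3n-2 j's, followed by 4n k's, followed by n+1 r's, where the shown terms are n = 2, 3, 4.
For the next term, n = 5, so the run lengths are 13, 20, 6.

jjjjjjjjjjjjjkkkkkkkkkkkkkkkkkkkkrrrrrr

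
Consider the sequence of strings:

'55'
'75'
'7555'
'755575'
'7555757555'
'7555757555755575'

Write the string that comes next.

75557575557555757555757555

This is a Fibonacci-style word recurrence s(k) = s(k−1)·s(k−2): e.g. 75·55 = 7555.
So term 7 is 7555757555755575·7555757555.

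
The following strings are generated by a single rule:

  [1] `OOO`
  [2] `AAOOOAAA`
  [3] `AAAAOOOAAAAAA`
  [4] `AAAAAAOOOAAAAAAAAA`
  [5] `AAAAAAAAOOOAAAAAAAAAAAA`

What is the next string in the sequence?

AAAAAAAAAAOOOAAAAAAAAAAAAAAA

Every step adds AA to the front and AAA to the end of the previous string.
So the next term is AA·AAAAAAAAOOOAAAAAAAAAAAA·AAA.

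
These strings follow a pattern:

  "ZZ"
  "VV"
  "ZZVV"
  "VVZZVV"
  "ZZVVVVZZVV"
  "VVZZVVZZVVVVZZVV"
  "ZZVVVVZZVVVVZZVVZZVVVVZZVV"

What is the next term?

VVZZVVZZVVVVZZVVZZVVVVZZVVVVZZVVZZVVVVZZVV

From term 3 onward, concatenate the second-to-last term with the last: ZZ·VV = ZZVV, VV·ZZVV = VVZZVV, …
Continuing: VVZZVVZZVVVVZZVV · ZZVVVVZZVVVVZZVVZZVVVVZZVV gives term 8.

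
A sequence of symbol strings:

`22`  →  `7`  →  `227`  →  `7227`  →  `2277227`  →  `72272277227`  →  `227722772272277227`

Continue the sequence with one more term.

Each term (from the third on) is the two preceding terms concatenated in order: term 3 = 22·7 = 227.
The next term joins 72272277227 and 227722772272277227.

72272277227227722772272277227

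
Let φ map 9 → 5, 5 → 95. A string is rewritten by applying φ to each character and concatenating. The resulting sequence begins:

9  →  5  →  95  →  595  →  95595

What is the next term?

Rewriting each symbol of 95595: 9→5, 5→95, 5→95, 9→5, 5→95, which concatenates to 5 95 95 5 95.

59595595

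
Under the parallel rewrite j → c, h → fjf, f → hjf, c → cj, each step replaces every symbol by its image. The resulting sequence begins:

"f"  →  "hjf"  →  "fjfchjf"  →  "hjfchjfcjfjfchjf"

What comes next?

φ(hjfchjfcjfjfchjf) expands symbol-by-symbol to fjf c hjf cj fjf c hjf cj c hjf c hjf cj fjf c hjf; joining the 16 pieces gives the next term.

fjfchjfcjfjfchjfcjchjfchjfcjfjfchjf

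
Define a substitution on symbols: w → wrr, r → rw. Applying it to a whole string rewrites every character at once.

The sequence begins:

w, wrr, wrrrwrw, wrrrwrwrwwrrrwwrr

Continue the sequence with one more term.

wrrrwrwrwwrrrwwrrrwwrrwrrrwrwrwwrrwrrrwrw

Replace each of the 17 characters of wrrrwrwrwwrrrwwrr in place — wrr rw rw rw wrr rw wrr rw wrr wrr rw rw rw wrr wrr rw rw — and concatenate.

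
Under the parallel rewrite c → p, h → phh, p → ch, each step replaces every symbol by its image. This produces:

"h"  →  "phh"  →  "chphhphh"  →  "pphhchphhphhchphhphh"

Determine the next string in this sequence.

Applying the rule to each of the 20 symbols of pphhchphhphhchphhphh gives the pieces ch ch phh phh p phh ch phh phh ch phh phh p phh ch phh phh ch phh phh, which concatenate to the answer.

chchphhphhpphhchphhphhchphhphhpphhchphhphhchphhphh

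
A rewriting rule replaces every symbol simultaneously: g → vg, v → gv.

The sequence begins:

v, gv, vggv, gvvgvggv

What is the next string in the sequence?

Apply φ to gvvgvggv symbol by symbol: g→vg, v→gv, v→gv, g→vg, v→gv, g→vg, g→vg, v→gv; joined: vg gv gv vg gv vg vg gv.

vggvgvvggvvgvggv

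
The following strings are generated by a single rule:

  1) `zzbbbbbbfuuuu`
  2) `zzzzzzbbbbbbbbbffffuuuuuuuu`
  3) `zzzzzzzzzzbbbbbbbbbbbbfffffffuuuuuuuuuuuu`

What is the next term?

zzzzzzzzzzzzzzbbbbbbbbbbbbbbbffffffffffuuuuuuuuuuuuuuuu

Term n consists of 4n-2 z's, followed by 3n+3 b's, followed by 3n-2 f's, followed by 4n u's (n = 1, 2, …).
At n = 4 the blocks have lengths 14, 15, 10, 16.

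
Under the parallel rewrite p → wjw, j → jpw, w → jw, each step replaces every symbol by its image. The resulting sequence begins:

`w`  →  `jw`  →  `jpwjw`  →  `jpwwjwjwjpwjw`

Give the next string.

Rewriting the 13 symbols of jpwwjwjwjpwjw one by one yields jpw wjw jw jw jpw jw jpw jw jpw wjw jw jpw jw; concatenated:

jpwwjwjwjwjpwjwjpwjwjpwwjwjwjpwjw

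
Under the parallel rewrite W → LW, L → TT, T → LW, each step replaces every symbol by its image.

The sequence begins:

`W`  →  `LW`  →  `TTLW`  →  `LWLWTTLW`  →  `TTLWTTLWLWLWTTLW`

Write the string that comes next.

Rewriting the 16 symbols of TTLWTTLWLWLWTTLW one by one yields LW LW TT LW LW LW TT LW TT LW TT LW LW LW TT LW; concatenated:

LWLWTTLWLWLWTTLWTTLWTTLWLWLWTTLW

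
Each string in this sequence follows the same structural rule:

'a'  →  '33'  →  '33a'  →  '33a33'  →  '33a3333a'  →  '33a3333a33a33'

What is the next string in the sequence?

33a3333a33a3333a3333a

This is a Fibonacci-style word recurrence s(k) = s(k−1)·s(k−2): e.g. 33·a = 33a.
So term 7 is 33a3333a33a33·33a3333a.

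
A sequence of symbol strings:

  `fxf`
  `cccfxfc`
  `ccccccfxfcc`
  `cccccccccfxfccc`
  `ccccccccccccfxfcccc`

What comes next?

Each term wraps the previous one in ccc on the left and c on the right.
Applying this once more to ccccccccccccfxfcccc:

cccccccccccccccfxfccccc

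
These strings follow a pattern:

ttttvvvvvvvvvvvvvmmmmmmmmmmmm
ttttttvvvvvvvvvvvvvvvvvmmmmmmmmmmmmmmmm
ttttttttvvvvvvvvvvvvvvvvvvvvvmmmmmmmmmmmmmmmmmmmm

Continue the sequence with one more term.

ttttttttttvvvvvvvvvvvvvvvvvvvvvvvvvmmmmmmmmmmmmmmmmmmmmmmmm

The n-th term is 2n-2 t's then 4n+1 v's then 4n m's, where the shown terms are n = 3, 4, 5.
At n = 6 the blocks have lengths 10, 25, 24.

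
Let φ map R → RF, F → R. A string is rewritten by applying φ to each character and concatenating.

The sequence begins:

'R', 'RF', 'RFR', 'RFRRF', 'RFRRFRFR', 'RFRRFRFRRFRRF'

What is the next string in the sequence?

φ(RFRRFRFRRFRRF) expands symbol-by-symbol to RF R RF RF R RF R RF RF R RF RF R; joining the 13 pieces gives the next term.

RFRRFRFRRFRRFRFRRFRFR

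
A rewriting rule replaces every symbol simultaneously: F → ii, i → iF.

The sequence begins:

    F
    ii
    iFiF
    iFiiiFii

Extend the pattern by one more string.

iFiiiFiFiFiiiFiF

Rewriting each symbol of iFiiiFii: i→iF, F→ii, i→iF, i→iF, i→iF, F→ii, i→iF, i→iF, which concatenates to iF ii iF iF iF ii iF iF.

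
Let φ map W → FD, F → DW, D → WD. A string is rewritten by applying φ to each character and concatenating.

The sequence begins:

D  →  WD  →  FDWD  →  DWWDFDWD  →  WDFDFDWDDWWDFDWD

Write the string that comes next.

FDWDDWWDDWWDFDWDWDFDFDWDDWWDFDWD

Applying the rule to each of the 16 symbols of WDFDFDWDDWWDFDWD gives the pieces FD WD DW WD DW WD FD WD WD FD FD WD DW WD FD WD, which concatenate to the answer.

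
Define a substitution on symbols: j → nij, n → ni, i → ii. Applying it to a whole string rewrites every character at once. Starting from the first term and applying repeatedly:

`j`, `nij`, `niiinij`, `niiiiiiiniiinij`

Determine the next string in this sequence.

Applying the rule to each of the 15 symbols of niiiiiiiniiinij gives the pieces ni ii ii ii ii ii ii ii ni ii ii ii ni ii nij, which concatenate to the answer.

niiiiiiiiiiiiiiiniiiiiiiniiinij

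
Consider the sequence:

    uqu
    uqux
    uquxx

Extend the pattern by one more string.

uquxxx

Every step adds x to the end: s(k+1) = s(k)·x.
So the next term is uquxx·x.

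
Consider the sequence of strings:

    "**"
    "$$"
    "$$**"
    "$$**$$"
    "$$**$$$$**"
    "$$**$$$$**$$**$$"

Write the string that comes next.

From term 3 onward, concatenate the last term with the second-to-last: $$·** = $$**, $$**·$$ = $$**$$, …
Continuing: $$**$$$$**$$**$$ · $$**$$$$** gives term 7.

$$**$$$$**$$**$$$$**$$$$**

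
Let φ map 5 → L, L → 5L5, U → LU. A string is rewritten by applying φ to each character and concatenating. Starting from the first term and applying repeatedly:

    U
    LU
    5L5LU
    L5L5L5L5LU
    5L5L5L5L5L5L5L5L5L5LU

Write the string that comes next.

L5L5L5L5L5L5L5L5L5L5L5L5L5L5L5L5L5L5L5L5LU

Replace each of the 21 characters of 5L5L5L5L5L5L5L5L5L5LU in place — L 5L5 L 5L5 L 5L5 L 5L5 L 5L5 L 5L5 L 5L5 L 5L5 L 5L5 L 5L5 LU — and concatenate.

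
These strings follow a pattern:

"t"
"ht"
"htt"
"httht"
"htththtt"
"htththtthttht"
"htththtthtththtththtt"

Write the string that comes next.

This is a Fibonacci-style word recurrence s(k) = s(k−1)·s(k−2): e.g. ht·t = htt.
The next term joins htththtthtththtththtt and htththtthttht.

htththtthtththtththtthtththtthttht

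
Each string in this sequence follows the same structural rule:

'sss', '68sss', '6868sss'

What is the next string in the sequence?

Each term is the previous one with 68 prepended.
So the next term is 68·6868sss.

686868sss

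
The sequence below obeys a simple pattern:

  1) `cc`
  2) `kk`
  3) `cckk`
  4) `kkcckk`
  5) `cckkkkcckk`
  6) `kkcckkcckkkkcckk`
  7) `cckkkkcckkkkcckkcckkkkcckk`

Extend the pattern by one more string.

kkcckkcckkkkcckkcckkkkcckkkkcckkcckkkkcckk

This is a Fibonacci-style word recurrence s(k) = s(k−2)·s(k−1): e.g. cc·kk = cckk.
Continuing: kkcckkcckkkkcckk · cckkkkcckkkkcckkcckkkkcckk gives term 8.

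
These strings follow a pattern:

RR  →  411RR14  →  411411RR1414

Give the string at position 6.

Each term wraps the previous one in 411 on the left and 14 on the right.
From 411411RR1414, 3 further steps: 411411RR1414 → 411411411RR141414 → 411411411411RR14141414 → (answer).

411411411411411RR1414141414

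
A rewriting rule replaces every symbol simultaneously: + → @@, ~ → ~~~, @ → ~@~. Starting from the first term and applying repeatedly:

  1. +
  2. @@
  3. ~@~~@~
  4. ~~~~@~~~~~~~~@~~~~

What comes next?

~~~~~~~~~~~~~@~~~~~~~~~~~~~~~~~~~~~~~~~~@~~~~~~~~~~~~~

Replace each of the 18 characters of ~~~~@~~~~~~~~@~~~~ in place — ~~~ ~~~ ~~~ ~~~ ~@~ ~~~ ~~~ ~~~ ~~~ ~~~ ~~~ ~~~ ~~~ ~@~ ~~~ ~~~ ~~~ ~~~ — and concatenate.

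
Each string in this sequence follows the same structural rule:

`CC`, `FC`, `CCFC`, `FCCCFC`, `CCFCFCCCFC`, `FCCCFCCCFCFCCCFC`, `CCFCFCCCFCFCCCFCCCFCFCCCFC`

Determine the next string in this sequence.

This is a Fibonacci-style word recurrence s(k) = s(k−2)·s(k−1): e.g. CC·FC = CCFC.
The next term joins FCCCFCCCFCFCCCFC and CCFCFCCCFCFCCCFCCCFCFCCCFC.

FCCCFCCCFCFCCCFCCCFCFCCCFCFCCCFCCCFCFCCCFC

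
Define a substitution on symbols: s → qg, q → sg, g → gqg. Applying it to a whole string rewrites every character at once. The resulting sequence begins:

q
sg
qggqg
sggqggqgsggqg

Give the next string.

qggqggqgsggqggqgsggqgqggqggqgsggqg

φ(sggqggqgsggqg) expands symbol-by-symbol to qg gqg gqg sg gqg gqg sg gqg qg gqg gqg sg gqg; joining the 13 pieces gives the next term.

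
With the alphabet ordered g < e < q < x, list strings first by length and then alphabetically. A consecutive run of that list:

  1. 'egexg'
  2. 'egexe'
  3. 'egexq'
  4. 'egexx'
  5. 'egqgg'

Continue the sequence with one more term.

egqge

Treat egqgg as a base-4 numeral over the given alphabet and add one, carrying through any trailing x's.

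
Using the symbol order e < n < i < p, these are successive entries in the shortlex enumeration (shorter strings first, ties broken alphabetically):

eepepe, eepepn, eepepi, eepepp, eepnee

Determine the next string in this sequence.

Treat eepnee as a base-4 numeral over the given alphabet and add one, carrying through any trailing p's.

eepnen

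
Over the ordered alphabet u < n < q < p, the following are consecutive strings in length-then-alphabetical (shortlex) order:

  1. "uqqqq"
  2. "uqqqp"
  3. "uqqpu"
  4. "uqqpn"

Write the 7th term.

uqpuu

Stepping forward 3 times from uqqpn: uqqpn → uqqpq → uqqpp, then the target.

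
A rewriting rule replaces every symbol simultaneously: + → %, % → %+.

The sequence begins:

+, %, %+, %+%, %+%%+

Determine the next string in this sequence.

Apply φ to %+%%+ symbol by symbol: %→%+, +→%, %→%+, %→%+, +→%; joined: %+ % %+ %+ %.

%+%%+%+%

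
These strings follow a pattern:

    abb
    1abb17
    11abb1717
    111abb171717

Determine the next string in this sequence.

1111abb17171717

s(k+1) = 1·s(k)·17, so each term gains 1 as a prefix and 17 as a suffix.
One more step from 111abb171717 gives the answer.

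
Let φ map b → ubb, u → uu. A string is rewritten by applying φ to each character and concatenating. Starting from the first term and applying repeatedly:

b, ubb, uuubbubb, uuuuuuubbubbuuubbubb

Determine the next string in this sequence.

Rewriting the 20 symbols of uuuuuuubbubbuuubbubb one by one yields uu uu uu uu uu uu uu ubb ubb uu ubb ubb uu uu uu ubb ubb uu ubb ubb; concatenated:

uuuuuuuuuuuuuuubbubbuuubbubbuuuuuuubbubbuuubbubb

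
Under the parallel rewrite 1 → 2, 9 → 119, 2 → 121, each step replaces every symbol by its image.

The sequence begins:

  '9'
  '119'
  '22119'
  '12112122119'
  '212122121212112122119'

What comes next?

1212121212112121212121212122121212112122119

Replace each of the 21 characters of 212122121212112122119 in place — 121 2 121 2 121 121 2 121 2 121 2 121 2 2 121 2 121 121 2 2 119 — and concatenate.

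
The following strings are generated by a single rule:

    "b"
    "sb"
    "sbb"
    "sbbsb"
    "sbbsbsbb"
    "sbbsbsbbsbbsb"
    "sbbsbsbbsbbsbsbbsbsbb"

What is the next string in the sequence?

Each term (from the third on) is the previous term followed by the one before it: term 3 = sb·b = sbb.
The next term joins sbbsbsbbsbbsbsbbsbsbb and sbbsbsbbsbbsb.

sbbsbsbbsbbsbsbbsbsbbsbbsbsbbsbbsb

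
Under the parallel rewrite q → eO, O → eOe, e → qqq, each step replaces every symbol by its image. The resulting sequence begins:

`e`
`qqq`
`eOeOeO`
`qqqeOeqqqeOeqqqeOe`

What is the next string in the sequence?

Replace each of the 18 characters of qqqeOeqqqeOeqqqeOe in place — eO eO eO qqq eOe qqq eO eO eO qqq eOe qqq eO eO eO qqq eOe qqq — and concatenate.

eOeOeOqqqeOeqqqeOeOeOqqqeOeqqqeOeOeOqqqeOeqqq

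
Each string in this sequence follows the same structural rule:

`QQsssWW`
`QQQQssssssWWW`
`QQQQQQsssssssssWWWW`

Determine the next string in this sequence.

Each string has the form Q^{2n} s^{3n} W^{n+1} (n = 1, 2, …).
For the next term, n = 4, so the run lengths are 8, 12, 5.

QQQQQQQQssssssssssssWWWWW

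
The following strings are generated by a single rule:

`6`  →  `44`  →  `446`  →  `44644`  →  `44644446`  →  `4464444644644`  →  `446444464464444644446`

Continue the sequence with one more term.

4464444644644446444464464444644644

This is a Fibonacci-style word recurrence s(k) = s(k−1)·s(k−2): e.g. 44·6 = 446.
Continuing: 446444464464444644446 · 4464444644644 gives term 8.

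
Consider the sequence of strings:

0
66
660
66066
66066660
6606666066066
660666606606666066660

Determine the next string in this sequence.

From term 3 onward, concatenate the last term with the second-to-last: 66·0 = 660, 660·66 = 66066, …
Continuing: 660666606606666066660 · 6606666066066 gives term 8.

6606666066066660666606606666066066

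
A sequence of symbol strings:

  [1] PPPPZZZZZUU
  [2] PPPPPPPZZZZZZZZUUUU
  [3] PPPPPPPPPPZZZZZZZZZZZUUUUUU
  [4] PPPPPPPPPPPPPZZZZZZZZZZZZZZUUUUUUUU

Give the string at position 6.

Term n consists of 3n+1 P's, followed by 3n+2 Z's, followed by 2n U's (n = 1, 2, …).
At n = 6 the blocks have lengths 19, 20, 12.

PPPPPPPPPPPPPPPPPPPZZZZZZZZZZZZZZZZZZZZUUUUUUUUUUUU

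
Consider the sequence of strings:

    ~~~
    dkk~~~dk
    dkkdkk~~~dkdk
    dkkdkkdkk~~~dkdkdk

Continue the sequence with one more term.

s(k+1) = dkk·s(k)·dk, so each term gains dkk as a prefix and dk as a suffix.
Applying this once more to dkkdkkdkk~~~dkdkdk:

dkkdkkdkkdkk~~~dkdkdkdk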